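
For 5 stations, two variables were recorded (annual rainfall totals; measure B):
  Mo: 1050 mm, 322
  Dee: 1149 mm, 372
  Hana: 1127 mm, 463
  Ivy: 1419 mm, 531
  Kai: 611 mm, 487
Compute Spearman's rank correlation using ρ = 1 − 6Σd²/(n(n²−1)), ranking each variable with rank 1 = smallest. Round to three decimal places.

0.300

Ranks of variable 1: 2, 4, 3, 5, 1
Ranks of variable 2: 1, 2, 3, 5, 4
d = r₁ − r₂: 1, 2, 0, 0, -3
d²: 1, 4, 0, 0, 9; Σd² = 14
ρ = 1 − 6·14/(5·24) = 1 − 84/120 = 0.300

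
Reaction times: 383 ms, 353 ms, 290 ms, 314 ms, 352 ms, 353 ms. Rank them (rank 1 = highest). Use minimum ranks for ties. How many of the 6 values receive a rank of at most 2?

3

Sorted (descending): 383, 353, 353, 352, 314, 290
The 2 values of 353 occupy positions 2–3 → each gets rank 2.
Ranks ≤ 2: {1, 2, 2} → 3 values.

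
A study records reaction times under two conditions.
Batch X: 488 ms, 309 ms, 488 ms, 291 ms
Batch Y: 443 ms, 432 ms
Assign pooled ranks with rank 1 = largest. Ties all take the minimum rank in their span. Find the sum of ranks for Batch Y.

7

Sorted (descending): 488, 488, 443, 432, 309, 291
The 2 values of 488 occupy positions 1–2 → each gets rank 1.
Batch Y values → pooled ranks: 443→3, 432→4
Rank sum = 3 + 4 = 7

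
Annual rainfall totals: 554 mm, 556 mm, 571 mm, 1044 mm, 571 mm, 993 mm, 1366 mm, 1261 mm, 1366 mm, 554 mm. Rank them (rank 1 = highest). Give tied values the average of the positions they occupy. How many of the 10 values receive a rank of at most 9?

8

Sorted (descending): 1366, 1366, 1261, 1044, 993, 571, 571, 556, 554, 554
The 2 values of 1366 occupy positions 1–2 → average rank (1+2)/2 = 1.5.
The 2 values of 571 occupy positions 6–7 → average rank (6+7)/2 = 6.5.
The 2 values of 554 occupy positions 9–10 → average rank (9+10)/2 = 9.5.
Ranks ≤ 9: {1.5, 1.5, 3, 4, 5, 6.5, 6.5, 8} → 8 values.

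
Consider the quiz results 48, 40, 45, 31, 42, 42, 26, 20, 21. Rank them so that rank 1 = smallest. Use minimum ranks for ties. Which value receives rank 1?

Sorted (ascending): 20, 21, 26, 31, 40, 42, 42, 45, 48
The 2 values of 42 occupy positions 6–7 → each gets rank 6.
Rank 1 → value 20.

20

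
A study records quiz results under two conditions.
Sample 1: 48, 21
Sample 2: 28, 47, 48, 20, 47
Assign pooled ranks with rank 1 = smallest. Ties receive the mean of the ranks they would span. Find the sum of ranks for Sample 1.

Sorted (ascending): 20, 21, 28, 47, 47, 48, 48
The 2 values of 47 occupy positions 4–5 → average rank (4+5)/2 = 4.5.
The 2 values of 48 occupy positions 6–7 → average rank (6+7)/2 = 6.5.
Sample 1 values → pooled ranks: 48→6.5, 21→2
Rank sum = 6.5 + 2 = 8.5

8.5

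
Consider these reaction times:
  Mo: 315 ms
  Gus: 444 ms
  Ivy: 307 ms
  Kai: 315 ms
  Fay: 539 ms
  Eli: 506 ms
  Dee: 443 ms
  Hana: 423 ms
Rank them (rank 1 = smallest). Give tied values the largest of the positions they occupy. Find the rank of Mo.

3

Sorted (ascending): 307, 315, 315, 423, 443, 444, 506, 539
The 2 values of 315 occupy positions 2–3 → each gets rank 3.
Mo has value 315 ms → rank 3.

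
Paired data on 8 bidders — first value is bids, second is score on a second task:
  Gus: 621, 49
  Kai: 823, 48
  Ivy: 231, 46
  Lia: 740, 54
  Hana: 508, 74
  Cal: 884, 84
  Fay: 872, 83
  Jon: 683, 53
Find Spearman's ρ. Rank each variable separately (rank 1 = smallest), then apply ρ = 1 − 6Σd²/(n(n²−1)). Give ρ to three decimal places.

0.619

Ranks of variable 1: 3, 6, 1, 5, 2, 8, 7, 4
Ranks of variable 2: 3, 2, 1, 5, 6, 8, 7, 4
d = r₁ − r₂: 0, 4, 0, 0, -4, 0, 0, 0
d²: 0, 16, 0, 0, 16, 0, 0, 0; Σd² = 32
ρ = 1 − 6·32/(8·63) = 1 − 192/504 = 0.619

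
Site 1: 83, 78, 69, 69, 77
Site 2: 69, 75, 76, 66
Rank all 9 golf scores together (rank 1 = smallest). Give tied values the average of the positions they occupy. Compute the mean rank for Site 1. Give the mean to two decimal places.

6.00

Sorted (ascending): 66, 69, 69, 69, 75, 76, 77, 78, 83
The 3 values of 69 occupy positions 2–4 → average rank 3.
Site 1 values → pooled ranks: 83→9, 78→8, 69→3, 69→3, 77→7
Mean rank = (9 + 8 + 3 + 3 + 7) / 5 = 6.00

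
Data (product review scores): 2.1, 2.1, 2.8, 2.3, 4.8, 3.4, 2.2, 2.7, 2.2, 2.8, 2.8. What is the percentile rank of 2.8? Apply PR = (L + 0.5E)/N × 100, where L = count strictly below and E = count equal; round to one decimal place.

68.2

N = 11.
Strictly below 2.8: 6. Equal to 2.8: 3.
PR = (6 + 0.5·3)/11 × 100 = 68.2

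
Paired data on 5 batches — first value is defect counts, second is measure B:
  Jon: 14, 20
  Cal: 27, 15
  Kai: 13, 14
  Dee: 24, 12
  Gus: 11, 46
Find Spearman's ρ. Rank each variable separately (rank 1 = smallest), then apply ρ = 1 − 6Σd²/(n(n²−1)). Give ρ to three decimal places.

Ranks of variable 1: 3, 5, 2, 4, 1
Ranks of variable 2: 4, 3, 2, 1, 5
d = r₁ − r₂: -1, 2, 0, 3, -4
d²: 1, 4, 0, 9, 16; Σd² = 30
ρ = 1 − 6·30/(5·24) = 1 − 180/120 = -0.500

-0.500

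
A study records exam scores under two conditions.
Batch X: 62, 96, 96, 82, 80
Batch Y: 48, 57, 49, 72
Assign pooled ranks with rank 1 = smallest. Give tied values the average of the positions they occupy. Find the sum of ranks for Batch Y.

11

Sorted (ascending): 48, 49, 57, 62, 72, 80, 82, 96, 96
The 2 values of 96 occupy positions 8–9 → average rank (8+9)/2 = 8.5.
Batch Y values → pooled ranks: 48→1, 57→3, 49→2, 72→5
Rank sum = 1 + 3 + 2 + 5 = 11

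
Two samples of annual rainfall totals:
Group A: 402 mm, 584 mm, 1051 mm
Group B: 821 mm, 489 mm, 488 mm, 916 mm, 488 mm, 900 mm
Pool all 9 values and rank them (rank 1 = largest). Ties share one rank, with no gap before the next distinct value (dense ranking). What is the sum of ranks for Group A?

Sorted (descending): 1051, 916, 900, 821, 584, 489, 488, 488, 402
The 2 values of 488 share dense rank 7.
Remaining distinct values take the next consecutive integers.
Group A values → pooled ranks: 402→8, 584→5, 1051→1
Rank sum = 8 + 5 + 1 = 14

14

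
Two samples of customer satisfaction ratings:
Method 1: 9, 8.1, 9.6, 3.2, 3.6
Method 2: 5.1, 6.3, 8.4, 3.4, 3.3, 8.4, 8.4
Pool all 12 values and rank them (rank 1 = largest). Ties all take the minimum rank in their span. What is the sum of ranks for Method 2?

45

Sorted (descending): 9.6, 9, 8.4, 8.4, 8.4, 8.1, 6.3, 5.1, 3.6, 3.4, 3.3, 3.2
The 3 values of 8.4 occupy positions 3–5 → each gets rank 3.
Method 2 values → pooled ranks: 5.1→8, 6.3→7, 8.4→3, 3.4→10, 3.3→11, 8.4→3, 8.4→3
Rank sum = 8 + 7 + 3 + 10 + 11 + 3 + 3 = 45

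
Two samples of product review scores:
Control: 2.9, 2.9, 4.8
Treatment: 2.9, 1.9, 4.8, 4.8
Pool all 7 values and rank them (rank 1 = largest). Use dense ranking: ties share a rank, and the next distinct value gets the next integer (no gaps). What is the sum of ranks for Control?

5

Sorted (descending): 4.8, 4.8, 4.8, 2.9, 2.9, 2.9, 1.9
The 3 values of 4.8 share dense rank 1.
The 3 values of 2.9 share dense rank 2.
Remaining distinct values take the next consecutive integers.
Control values → pooled ranks: 2.9→2, 2.9→2, 4.8→1
Rank sum = 2 + 2 + 1 = 5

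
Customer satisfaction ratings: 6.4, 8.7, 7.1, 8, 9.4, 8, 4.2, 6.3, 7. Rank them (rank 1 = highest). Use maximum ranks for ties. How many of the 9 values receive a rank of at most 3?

2

Sorted (descending): 9.4, 8.7, 8, 8, 7.1, 7, 6.4, 6.3, 4.2
The 2 values of 8 occupy positions 3–4 → each gets rank 4.
Ranks ≤ 3: {1, 2} → 2 values.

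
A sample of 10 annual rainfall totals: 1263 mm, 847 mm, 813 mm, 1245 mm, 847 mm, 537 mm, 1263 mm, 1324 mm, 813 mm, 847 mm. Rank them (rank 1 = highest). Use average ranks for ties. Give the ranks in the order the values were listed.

Sorted (descending): 1324, 1263, 1263, 1245, 847, 847, 847, 813, 813, 537
The 2 values of 1263 occupy positions 2–3 → average rank (2+3)/2 = 2.5.
The 3 values of 847 occupy positions 5–7 → average rank 6.
The 2 values of 813 occupy positions 8–9 → average rank (8+9)/2 = 8.5.

2.5, 6, 8.5, 4, 6, 10, 2.5, 1, 8.5, 6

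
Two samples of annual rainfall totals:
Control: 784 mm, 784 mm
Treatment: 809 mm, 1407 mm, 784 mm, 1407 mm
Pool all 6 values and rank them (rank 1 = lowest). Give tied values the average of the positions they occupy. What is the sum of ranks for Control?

4

Sorted (ascending): 784, 784, 784, 809, 1407, 1407
The 3 values of 784 occupy positions 1–3 → average rank 2.
The 2 values of 1407 occupy positions 5–6 → average rank (5+6)/2 = 5.5.
Control values → pooled ranks: 784→2, 784→2
Rank sum = 2 + 2 = 4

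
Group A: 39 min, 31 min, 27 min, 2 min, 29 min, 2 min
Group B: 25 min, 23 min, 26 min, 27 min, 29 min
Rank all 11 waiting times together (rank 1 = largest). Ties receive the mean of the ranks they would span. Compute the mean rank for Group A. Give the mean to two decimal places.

Sorted (descending): 39, 31, 29, 29, 27, 27, 26, 25, 23, 2, 2
The 2 values of 29 occupy positions 3–4 → average rank (3+4)/2 = 3.5.
The 2 values of 27 occupy positions 5–6 → average rank (5+6)/2 = 5.5.
The 2 values of 2 occupy positions 10–11 → average rank (10+11)/2 = 10.5.
Group A values → pooled ranks: 39→1, 31→2, 27→5.5, 2→10.5, 29→3.5, 2→10.5
Mean rank = (1 + 2 + 5.5 + 10.5 + 3.5 + 10.5) / 6 = 5.50

5.50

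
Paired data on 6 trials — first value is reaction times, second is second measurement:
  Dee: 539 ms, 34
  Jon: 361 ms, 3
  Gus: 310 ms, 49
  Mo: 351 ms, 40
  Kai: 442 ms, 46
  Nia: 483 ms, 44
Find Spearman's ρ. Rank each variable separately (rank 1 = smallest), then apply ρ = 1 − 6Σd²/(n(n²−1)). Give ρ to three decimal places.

-0.371

Ranks of variable 1: 6, 3, 1, 2, 4, 5
Ranks of variable 2: 2, 1, 6, 3, 5, 4
d = r₁ − r₂: 4, 2, -5, -1, -1, 1
d²: 16, 4, 25, 1, 1, 1; Σd² = 48
ρ = 1 − 6·48/(6·35) = 1 − 288/210 = -0.371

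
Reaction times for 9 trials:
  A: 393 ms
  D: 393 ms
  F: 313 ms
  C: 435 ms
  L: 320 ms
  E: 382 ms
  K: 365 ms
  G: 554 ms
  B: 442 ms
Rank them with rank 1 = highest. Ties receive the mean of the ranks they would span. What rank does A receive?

Sorted (descending): 554, 442, 435, 393, 393, 382, 365, 320, 313
The 2 values of 393 occupy positions 4–5 → average rank (4+5)/2 = 4.5.
A has value 393 ms → rank 4.5.

4.5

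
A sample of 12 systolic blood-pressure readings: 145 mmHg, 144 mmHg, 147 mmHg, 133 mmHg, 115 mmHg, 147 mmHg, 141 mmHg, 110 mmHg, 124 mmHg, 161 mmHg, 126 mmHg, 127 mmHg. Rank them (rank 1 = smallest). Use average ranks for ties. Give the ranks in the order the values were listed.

9, 8, 10.5, 6, 2, 10.5, 7, 1, 3, 12, 4, 5

Sorted (ascending): 110, 115, 124, 126, 127, 133, 141, 144, 145, 147, 147, 161
The 2 values of 147 occupy positions 10–11 → average rank (10+11)/2 = 10.5.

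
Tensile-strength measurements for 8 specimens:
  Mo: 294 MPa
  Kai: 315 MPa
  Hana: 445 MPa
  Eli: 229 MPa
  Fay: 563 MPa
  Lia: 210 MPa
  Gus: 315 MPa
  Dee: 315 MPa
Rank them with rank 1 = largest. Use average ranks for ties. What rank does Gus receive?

4

Sorted (descending): 563, 445, 315, 315, 315, 294, 229, 210
The 3 values of 315 occupy positions 3–5 → average rank 4.
Gus has value 315 MPa → rank 4.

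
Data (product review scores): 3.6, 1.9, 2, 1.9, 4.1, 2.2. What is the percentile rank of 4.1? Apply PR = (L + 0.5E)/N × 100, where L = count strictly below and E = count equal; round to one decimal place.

N = 6.
Strictly below 4.1: 5. Equal to 4.1: 1.
PR = (5 + 0.5·1)/6 × 100 = 91.7

91.7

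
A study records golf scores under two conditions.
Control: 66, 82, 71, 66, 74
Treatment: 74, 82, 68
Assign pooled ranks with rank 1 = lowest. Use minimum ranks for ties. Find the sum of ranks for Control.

18

Sorted (ascending): 66, 66, 68, 71, 74, 74, 82, 82
The 2 values of 66 occupy positions 1–2 → each gets rank 1.
The 2 values of 74 occupy positions 5–6 → each gets rank 5.
The 2 values of 82 occupy positions 7–8 → each gets rank 7.
Control values → pooled ranks: 66→1, 82→7, 71→4, 66→1, 74→5
Rank sum = 1 + 7 + 4 + 1 + 5 = 18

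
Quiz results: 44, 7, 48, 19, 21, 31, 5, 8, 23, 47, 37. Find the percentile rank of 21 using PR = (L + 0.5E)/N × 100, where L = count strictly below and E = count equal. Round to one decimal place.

N = 11.
Strictly below 21: 4. Equal to 21: 1.
PR = (4 + 0.5·1)/11 × 100 = 40.9

40.9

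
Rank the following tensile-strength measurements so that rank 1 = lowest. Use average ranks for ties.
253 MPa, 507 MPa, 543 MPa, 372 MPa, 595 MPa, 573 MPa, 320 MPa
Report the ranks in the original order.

Sorted (ascending): 253, 320, 372, 507, 543, 573, 595
No ties — each value takes its position as its rank.

1, 4, 5, 3, 7, 6, 2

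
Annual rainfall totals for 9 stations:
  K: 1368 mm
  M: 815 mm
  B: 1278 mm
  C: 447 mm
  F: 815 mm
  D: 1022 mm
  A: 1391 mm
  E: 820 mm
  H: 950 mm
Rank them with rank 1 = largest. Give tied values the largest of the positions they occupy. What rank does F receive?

8

Sorted (descending): 1391, 1368, 1278, 1022, 950, 820, 815, 815, 447
The 2 values of 815 occupy positions 7–8 → each gets rank 8.
F has value 815 mm → rank 8.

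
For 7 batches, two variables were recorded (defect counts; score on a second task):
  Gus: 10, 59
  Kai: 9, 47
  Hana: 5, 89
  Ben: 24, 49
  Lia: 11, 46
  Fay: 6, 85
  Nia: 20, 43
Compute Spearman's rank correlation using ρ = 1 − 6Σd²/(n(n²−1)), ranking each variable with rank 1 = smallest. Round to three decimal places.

-0.714

Ranks of variable 1: 4, 3, 1, 7, 5, 2, 6
Ranks of variable 2: 5, 3, 7, 4, 2, 6, 1
d = r₁ − r₂: -1, 0, -6, 3, 3, -4, 5
d²: 1, 0, 36, 9, 9, 16, 25; Σd² = 96
ρ = 1 − 6·96/(7·48) = 1 − 576/336 = -0.714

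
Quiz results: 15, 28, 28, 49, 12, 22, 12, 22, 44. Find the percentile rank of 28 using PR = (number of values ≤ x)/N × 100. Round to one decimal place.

77.8

N = 9.
Strictly below 28: 5. Equal to 28: 2.
PR = 7/9 × 100 = 77.8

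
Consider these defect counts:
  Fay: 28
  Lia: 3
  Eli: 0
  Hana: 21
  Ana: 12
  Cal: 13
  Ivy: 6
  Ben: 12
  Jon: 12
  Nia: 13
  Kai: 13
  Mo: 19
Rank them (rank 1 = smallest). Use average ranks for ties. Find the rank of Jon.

5

Sorted (ascending): 0, 3, 6, 12, 12, 12, 13, 13, 13, 19, 21, 28
The 3 values of 12 occupy positions 4–6 → average rank 5.
The 3 values of 13 occupy positions 7–9 → average rank 8.
Jon has value 12 → rank 5.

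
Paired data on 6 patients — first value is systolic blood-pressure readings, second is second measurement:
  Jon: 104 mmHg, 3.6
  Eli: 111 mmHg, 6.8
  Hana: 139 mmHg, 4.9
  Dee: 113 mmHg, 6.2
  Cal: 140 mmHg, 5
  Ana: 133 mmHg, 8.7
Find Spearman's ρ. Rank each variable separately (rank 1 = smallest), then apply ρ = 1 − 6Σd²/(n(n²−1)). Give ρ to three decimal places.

Ranks of variable 1: 1, 2, 5, 3, 6, 4
Ranks of variable 2: 1, 5, 2, 4, 3, 6
d = r₁ − r₂: 0, -3, 3, -1, 3, -2
d²: 0, 9, 9, 1, 9, 4; Σd² = 32
ρ = 1 − 6·32/(6·35) = 1 − 192/210 = 0.086

0.086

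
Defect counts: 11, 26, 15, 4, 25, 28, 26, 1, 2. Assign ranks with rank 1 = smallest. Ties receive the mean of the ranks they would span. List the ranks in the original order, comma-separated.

Sorted (ascending): 1, 2, 4, 11, 15, 25, 26, 26, 28
The 2 values of 26 occupy positions 7–8 → average rank (7+8)/2 = 7.5.

4, 7.5, 5, 3, 6, 9, 7.5, 1, 2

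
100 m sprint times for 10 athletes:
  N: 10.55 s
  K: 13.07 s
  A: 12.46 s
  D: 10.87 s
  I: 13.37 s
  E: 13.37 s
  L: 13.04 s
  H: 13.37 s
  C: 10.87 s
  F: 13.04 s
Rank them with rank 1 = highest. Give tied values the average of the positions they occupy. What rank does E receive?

Sorted (descending): 13.37, 13.37, 13.37, 13.07, 13.04, 13.04, 12.46, 10.87, 10.87, 10.55
The 3 values of 13.37 occupy positions 1–3 → average rank 2.
The 2 values of 13.04 occupy positions 5–6 → average rank (5+6)/2 = 5.5.
The 2 values of 10.87 occupy positions 8–9 → average rank (8+9)/2 = 8.5.
E has value 13.37 s → rank 2.

2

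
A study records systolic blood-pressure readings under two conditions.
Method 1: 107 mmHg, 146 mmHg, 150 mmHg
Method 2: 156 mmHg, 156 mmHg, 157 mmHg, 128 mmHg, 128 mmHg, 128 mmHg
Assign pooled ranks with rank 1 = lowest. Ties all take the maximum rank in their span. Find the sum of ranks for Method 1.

12

Sorted (ascending): 107, 128, 128, 128, 146, 150, 156, 156, 157
The 3 values of 128 occupy positions 2–4 → each gets rank 4.
The 2 values of 156 occupy positions 7–8 → each gets rank 8.
Method 1 values → pooled ranks: 107→1, 146→5, 150→6
Rank sum = 1 + 5 + 6 = 12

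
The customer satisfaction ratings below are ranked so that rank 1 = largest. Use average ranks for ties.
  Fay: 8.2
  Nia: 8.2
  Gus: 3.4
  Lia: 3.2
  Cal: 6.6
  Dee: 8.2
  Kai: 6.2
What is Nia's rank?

2

Sorted (descending): 8.2, 8.2, 8.2, 6.6, 6.2, 3.4, 3.2
The 3 values of 8.2 occupy positions 1–3 → average rank 2.
Nia has value 8.2 → rank 2.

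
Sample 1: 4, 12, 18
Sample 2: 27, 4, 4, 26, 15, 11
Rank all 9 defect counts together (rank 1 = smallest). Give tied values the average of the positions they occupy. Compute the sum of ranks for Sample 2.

31

Sorted (ascending): 4, 4, 4, 11, 12, 15, 18, 26, 27
The 3 values of 4 occupy positions 1–3 → average rank 2.
Sample 2 values → pooled ranks: 27→9, 4→2, 4→2, 26→8, 15→6, 11→4
Rank sum = 9 + 2 + 2 + 8 + 6 + 4 = 31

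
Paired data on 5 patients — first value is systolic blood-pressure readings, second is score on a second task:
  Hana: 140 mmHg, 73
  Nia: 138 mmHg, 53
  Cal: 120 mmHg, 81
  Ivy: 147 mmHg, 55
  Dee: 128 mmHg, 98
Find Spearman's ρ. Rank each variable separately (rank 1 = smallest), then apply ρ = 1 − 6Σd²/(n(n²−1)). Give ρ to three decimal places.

-0.600

Ranks of variable 1: 4, 3, 1, 5, 2
Ranks of variable 2: 3, 1, 4, 2, 5
d = r₁ − r₂: 1, 2, -3, 3, -3
d²: 1, 4, 9, 9, 9; Σd² = 32
ρ = 1 − 6·32/(5·24) = 1 − 192/120 = -0.600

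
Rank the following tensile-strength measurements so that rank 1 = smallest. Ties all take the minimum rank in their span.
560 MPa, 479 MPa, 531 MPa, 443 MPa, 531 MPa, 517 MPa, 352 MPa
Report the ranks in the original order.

Sorted (ascending): 352, 443, 479, 517, 531, 531, 560
The 2 values of 531 occupy positions 5–6 → each gets rank 5.

7, 3, 5, 2, 5, 4, 1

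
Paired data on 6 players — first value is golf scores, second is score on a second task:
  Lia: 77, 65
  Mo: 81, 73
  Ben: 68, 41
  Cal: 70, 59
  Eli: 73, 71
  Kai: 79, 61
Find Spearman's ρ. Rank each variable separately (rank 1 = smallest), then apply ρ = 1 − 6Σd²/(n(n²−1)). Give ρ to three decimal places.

0.771

Ranks of variable 1: 4, 6, 1, 2, 3, 5
Ranks of variable 2: 4, 6, 1, 2, 5, 3
d = r₁ − r₂: 0, 0, 0, 0, -2, 2
d²: 0, 0, 0, 0, 4, 4; Σd² = 8
ρ = 1 − 6·8/(6·35) = 1 − 48/210 = 0.771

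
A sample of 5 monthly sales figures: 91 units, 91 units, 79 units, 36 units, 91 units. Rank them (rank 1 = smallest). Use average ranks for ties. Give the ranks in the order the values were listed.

4, 4, 2, 1, 4

Sorted (ascending): 36, 79, 91, 91, 91
The 3 values of 91 occupy positions 3–5 → average rank 4.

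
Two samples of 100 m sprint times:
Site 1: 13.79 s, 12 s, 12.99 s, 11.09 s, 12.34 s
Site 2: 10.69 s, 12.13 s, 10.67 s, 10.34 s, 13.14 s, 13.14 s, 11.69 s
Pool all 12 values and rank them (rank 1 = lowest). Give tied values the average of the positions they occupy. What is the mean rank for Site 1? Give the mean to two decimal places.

7.80

Sorted (ascending): 10.34, 10.67, 10.69, 11.09, 11.69, 12, 12.13, 12.34, 12.99, 13.14, 13.14, 13.79
The 2 values of 13.14 occupy positions 10–11 → average rank (10+11)/2 = 10.5.
Site 1 values → pooled ranks: 13.79→12, 12→6, 12.99→9, 11.09→4, 12.34→8
Mean rank = (12 + 6 + 9 + 4 + 8) / 5 = 7.80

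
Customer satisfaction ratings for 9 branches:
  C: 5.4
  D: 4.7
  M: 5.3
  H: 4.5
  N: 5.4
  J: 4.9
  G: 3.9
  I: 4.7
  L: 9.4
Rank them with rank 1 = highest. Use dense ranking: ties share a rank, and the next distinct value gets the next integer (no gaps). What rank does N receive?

2

Sorted (descending): 9.4, 5.4, 5.4, 5.3, 4.9, 4.7, 4.7, 4.5, 3.9
The 2 values of 5.4 share dense rank 2.
The 2 values of 4.7 share dense rank 5.
Remaining distinct values take the next consecutive integers.
N has value 5.4 → rank 2.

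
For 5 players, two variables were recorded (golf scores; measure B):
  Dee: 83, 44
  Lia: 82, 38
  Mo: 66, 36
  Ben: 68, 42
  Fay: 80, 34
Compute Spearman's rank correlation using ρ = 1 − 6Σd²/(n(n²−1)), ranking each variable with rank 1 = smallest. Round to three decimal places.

Ranks of variable 1: 5, 4, 1, 2, 3
Ranks of variable 2: 5, 3, 2, 4, 1
d = r₁ − r₂: 0, 1, -1, -2, 2
d²: 0, 1, 1, 4, 4; Σd² = 10
ρ = 1 − 6·10/(5·24) = 1 − 60/120 = 0.500

0.500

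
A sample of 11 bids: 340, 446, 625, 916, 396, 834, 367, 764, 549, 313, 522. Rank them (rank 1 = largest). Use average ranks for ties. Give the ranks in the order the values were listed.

Sorted (descending): 916, 834, 764, 625, 549, 522, 446, 396, 367, 340, 313
No ties — each value takes its position as its rank.

10, 7, 4, 1, 8, 2, 9, 3, 5, 11, 6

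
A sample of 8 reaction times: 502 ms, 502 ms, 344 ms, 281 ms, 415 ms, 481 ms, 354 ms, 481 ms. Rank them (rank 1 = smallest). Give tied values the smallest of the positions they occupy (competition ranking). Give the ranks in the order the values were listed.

7, 7, 2, 1, 4, 5, 3, 5

Sorted (ascending): 281, 344, 354, 415, 481, 481, 502, 502
The 2 values of 481 occupy positions 5–6 → each gets rank 5.
The 2 values of 502 occupy positions 7–8 → each gets rank 7.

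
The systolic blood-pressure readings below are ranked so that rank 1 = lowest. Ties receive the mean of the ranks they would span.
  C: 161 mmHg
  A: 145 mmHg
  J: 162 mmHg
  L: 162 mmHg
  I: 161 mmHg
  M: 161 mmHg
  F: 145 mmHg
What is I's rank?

4

Sorted (ascending): 145, 145, 161, 161, 161, 162, 162
The 2 values of 145 occupy positions 1–2 → average rank (1+2)/2 = 1.5.
The 3 values of 161 occupy positions 3–5 → average rank 4.
The 2 values of 162 occupy positions 6–7 → average rank (6+7)/2 = 6.5.
I has value 161 mmHg → rank 4.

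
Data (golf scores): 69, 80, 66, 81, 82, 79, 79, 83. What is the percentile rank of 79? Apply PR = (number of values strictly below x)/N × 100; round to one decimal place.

25.0

N = 8.
Strictly below 79: 2. Equal to 79: 2.
PR = 2/8 × 100 = 25.0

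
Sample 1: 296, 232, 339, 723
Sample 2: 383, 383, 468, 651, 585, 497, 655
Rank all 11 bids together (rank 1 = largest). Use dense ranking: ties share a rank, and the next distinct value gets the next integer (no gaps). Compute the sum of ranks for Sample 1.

28

Sorted (descending): 723, 655, 651, 585, 497, 468, 383, 383, 339, 296, 232
The 2 values of 383 share dense rank 7.
Remaining distinct values take the next consecutive integers.
Sample 1 values → pooled ranks: 296→9, 232→10, 339→8, 723→1
Rank sum = 9 + 10 + 8 + 1 = 28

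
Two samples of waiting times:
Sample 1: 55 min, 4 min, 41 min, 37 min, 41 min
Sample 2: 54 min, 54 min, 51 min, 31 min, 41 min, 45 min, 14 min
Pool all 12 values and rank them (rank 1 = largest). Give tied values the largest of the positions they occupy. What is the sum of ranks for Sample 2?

Sorted (descending): 55, 54, 54, 51, 45, 41, 41, 41, 37, 31, 14, 4
The 2 values of 54 occupy positions 2–3 → each gets rank 3.
The 3 values of 41 occupy positions 6–8 → each gets rank 8.
Sample 2 values → pooled ranks: 54→3, 54→3, 51→4, 31→10, 41→8, 45→5, 14→11
Rank sum = 3 + 3 + 4 + 10 + 8 + 5 + 11 = 44

44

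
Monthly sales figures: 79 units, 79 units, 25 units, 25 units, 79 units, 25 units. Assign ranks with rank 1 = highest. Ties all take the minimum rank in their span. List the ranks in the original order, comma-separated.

1, 1, 4, 4, 1, 4

Sorted (descending): 79, 79, 79, 25, 25, 25
The 3 values of 79 occupy positions 1–3 → each gets rank 1.
The 3 values of 25 occupy positions 4–6 → each gets rank 4.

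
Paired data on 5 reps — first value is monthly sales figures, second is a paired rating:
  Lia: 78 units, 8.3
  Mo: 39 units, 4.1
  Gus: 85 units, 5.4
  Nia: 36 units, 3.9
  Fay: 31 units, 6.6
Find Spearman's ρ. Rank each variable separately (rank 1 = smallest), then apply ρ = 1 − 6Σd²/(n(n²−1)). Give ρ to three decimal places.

Ranks of variable 1: 4, 3, 5, 2, 1
Ranks of variable 2: 5, 2, 3, 1, 4
d = r₁ − r₂: -1, 1, 2, 1, -3
d²: 1, 1, 4, 1, 9; Σd² = 16
ρ = 1 − 6·16/(5·24) = 1 − 96/120 = 0.200

0.200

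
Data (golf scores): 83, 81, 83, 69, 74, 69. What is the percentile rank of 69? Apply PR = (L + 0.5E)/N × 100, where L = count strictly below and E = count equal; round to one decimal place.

16.7

N = 6.
Strictly below 69: 0. Equal to 69: 2.
PR = (0 + 0.5·2)/6 × 100 = 16.7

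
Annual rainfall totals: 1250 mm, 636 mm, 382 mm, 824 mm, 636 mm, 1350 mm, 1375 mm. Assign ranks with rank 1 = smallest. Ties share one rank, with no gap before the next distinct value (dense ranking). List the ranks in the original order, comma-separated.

4, 2, 1, 3, 2, 5, 6

Sorted (ascending): 382, 636, 636, 824, 1250, 1350, 1375
The 2 values of 636 share dense rank 2.
Remaining distinct values take the next consecutive integers.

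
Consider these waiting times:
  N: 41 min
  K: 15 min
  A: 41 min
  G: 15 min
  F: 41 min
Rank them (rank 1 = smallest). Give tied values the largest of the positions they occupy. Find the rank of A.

5

Sorted (ascending): 15, 15, 41, 41, 41
The 2 values of 15 occupy positions 1–2 → each gets rank 2.
The 3 values of 41 occupy positions 3–5 → each gets rank 5.
A has value 41 min → rank 5.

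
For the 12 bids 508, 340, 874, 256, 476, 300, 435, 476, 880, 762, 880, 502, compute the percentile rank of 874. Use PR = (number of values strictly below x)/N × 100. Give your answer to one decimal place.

N = 12.
Strictly below 874: 9. Equal to 874: 1.
PR = 9/12 × 100 = 75.0

75.0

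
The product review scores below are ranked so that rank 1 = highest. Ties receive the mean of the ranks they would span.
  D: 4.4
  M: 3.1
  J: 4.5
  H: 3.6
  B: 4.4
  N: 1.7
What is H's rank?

4

Sorted (descending): 4.5, 4.4, 4.4, 3.6, 3.1, 1.7
The 2 values of 4.4 occupy positions 2–3 → average rank (2+3)/2 = 2.5.
H has value 3.6 → rank 4.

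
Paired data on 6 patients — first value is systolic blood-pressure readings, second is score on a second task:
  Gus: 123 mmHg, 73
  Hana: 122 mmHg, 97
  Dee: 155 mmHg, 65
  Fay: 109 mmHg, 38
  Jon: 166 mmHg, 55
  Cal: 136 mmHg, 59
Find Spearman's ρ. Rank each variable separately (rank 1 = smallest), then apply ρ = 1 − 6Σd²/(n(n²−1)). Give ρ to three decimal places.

Ranks of variable 1: 3, 2, 5, 1, 6, 4
Ranks of variable 2: 5, 6, 4, 1, 2, 3
d = r₁ − r₂: -2, -4, 1, 0, 4, 1
d²: 4, 16, 1, 0, 16, 1; Σd² = 38
ρ = 1 − 6·38/(6·35) = 1 − 228/210 = -0.086

-0.086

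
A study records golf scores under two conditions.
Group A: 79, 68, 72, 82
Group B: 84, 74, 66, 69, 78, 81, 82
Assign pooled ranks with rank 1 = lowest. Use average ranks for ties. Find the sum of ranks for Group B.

Sorted (ascending): 66, 68, 69, 72, 74, 78, 79, 81, 82, 82, 84
The 2 values of 82 occupy positions 9–10 → average rank (9+10)/2 = 9.5.
Group B values → pooled ranks: 84→11, 74→5, 66→1, 69→3, 78→6, 81→8, 82→9.5
Rank sum = 11 + 5 + 1 + 3 + 6 + 8 + 9.5 = 43.5

43.5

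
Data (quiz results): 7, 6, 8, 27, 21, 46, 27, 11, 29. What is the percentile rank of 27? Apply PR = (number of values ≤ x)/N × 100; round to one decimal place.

77.8

N = 9.
Strictly below 27: 5. Equal to 27: 2.
PR = 7/9 × 100 = 77.8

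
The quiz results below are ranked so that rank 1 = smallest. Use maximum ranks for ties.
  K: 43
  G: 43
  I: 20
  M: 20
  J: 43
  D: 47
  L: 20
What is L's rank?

3

Sorted (ascending): 20, 20, 20, 43, 43, 43, 47
The 3 values of 20 occupy positions 1–3 → each gets rank 3.
The 3 values of 43 occupy positions 4–6 → each gets rank 6.
L has value 20 → rank 3.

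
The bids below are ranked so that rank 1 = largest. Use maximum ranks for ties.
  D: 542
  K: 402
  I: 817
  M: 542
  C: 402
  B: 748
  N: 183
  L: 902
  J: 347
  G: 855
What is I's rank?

3

Sorted (descending): 902, 855, 817, 748, 542, 542, 402, 402, 347, 183
The 2 values of 542 occupy positions 5–6 → each gets rank 6.
The 2 values of 402 occupy positions 7–8 → each gets rank 8.
I has value 817 → rank 3.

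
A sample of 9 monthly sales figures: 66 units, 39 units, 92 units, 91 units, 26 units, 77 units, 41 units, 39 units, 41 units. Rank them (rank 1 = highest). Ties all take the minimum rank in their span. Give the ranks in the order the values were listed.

Sorted (descending): 92, 91, 77, 66, 41, 41, 39, 39, 26
The 2 values of 41 occupy positions 5–6 → each gets rank 5.
The 2 values of 39 occupy positions 7–8 → each gets rank 7.

4, 7, 1, 2, 9, 3, 5, 7, 5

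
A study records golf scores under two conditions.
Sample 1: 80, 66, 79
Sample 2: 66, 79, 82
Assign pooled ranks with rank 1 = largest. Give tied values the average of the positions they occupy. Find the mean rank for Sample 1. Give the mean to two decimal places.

3.67

Sorted (descending): 82, 80, 79, 79, 66, 66
The 2 values of 79 occupy positions 3–4 → average rank (3+4)/2 = 3.5.
The 2 values of 66 occupy positions 5–6 → average rank (5+6)/2 = 5.5.
Sample 1 values → pooled ranks: 80→2, 66→5.5, 79→3.5
Mean rank = (2 + 5.5 + 3.5) / 3 = 3.67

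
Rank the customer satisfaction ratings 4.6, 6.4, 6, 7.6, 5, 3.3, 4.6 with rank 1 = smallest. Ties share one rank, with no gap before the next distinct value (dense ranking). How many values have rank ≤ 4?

Sorted (ascending): 3.3, 4.6, 4.6, 5, 6, 6.4, 7.6
The 2 values of 4.6 share dense rank 2.
Remaining distinct values take the next consecutive integers.
Ranks ≤ 4: {1, 2, 2, 3, 4} → 5 values.

5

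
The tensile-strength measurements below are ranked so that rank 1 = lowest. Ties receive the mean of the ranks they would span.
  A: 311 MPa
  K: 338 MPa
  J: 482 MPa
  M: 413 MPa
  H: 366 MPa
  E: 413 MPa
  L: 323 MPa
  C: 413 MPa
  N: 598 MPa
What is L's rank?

2

Sorted (ascending): 311, 323, 338, 366, 413, 413, 413, 482, 598
The 3 values of 413 occupy positions 5–7 → average rank 6.
L has value 323 MPa → rank 2.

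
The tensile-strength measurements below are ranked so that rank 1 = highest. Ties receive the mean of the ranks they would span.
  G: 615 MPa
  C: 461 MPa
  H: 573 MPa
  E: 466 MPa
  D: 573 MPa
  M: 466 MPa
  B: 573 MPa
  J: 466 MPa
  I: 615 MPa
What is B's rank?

Sorted (descending): 615, 615, 573, 573, 573, 466, 466, 466, 461
The 2 values of 615 occupy positions 1–2 → average rank (1+2)/2 = 1.5.
The 3 values of 573 occupy positions 3–5 → average rank 4.
The 3 values of 466 occupy positions 6–8 → average rank 7.
B has value 573 MPa → rank 4.

4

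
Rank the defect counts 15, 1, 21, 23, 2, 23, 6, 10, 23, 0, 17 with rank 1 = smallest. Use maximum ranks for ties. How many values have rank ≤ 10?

8

Sorted (ascending): 0, 1, 2, 6, 10, 15, 17, 21, 23, 23, 23
The 3 values of 23 occupy positions 9–11 → each gets rank 11.
Ranks ≤ 10: {1, 2, 3, 4, 5, 6, 7, 8} → 8 values.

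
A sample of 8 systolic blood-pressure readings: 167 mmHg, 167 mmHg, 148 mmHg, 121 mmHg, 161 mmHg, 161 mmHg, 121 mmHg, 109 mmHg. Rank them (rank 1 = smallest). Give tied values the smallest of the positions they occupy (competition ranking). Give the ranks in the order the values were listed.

7, 7, 4, 2, 5, 5, 2, 1

Sorted (ascending): 109, 121, 121, 148, 161, 161, 167, 167
The 2 values of 121 occupy positions 2–3 → each gets rank 2.
The 2 values of 161 occupy positions 5–6 → each gets rank 5.
The 2 values of 167 occupy positions 7–8 → each gets rank 7.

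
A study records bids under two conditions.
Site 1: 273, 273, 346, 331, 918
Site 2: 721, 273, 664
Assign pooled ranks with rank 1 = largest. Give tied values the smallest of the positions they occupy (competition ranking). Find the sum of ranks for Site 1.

Sorted (descending): 918, 721, 664, 346, 331, 273, 273, 273
The 3 values of 273 occupy positions 6–8 → each gets rank 6.
Site 1 values → pooled ranks: 273→6, 273→6, 346→4, 331→5, 918→1
Rank sum = 6 + 6 + 4 + 5 + 1 = 22

22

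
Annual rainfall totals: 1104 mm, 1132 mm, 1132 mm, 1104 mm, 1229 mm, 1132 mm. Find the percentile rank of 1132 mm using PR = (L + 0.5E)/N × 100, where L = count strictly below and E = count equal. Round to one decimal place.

58.3

N = 6.
Strictly below 1132: 2. Equal to 1132: 3.
PR = (2 + 0.5·3)/6 × 100 = 58.3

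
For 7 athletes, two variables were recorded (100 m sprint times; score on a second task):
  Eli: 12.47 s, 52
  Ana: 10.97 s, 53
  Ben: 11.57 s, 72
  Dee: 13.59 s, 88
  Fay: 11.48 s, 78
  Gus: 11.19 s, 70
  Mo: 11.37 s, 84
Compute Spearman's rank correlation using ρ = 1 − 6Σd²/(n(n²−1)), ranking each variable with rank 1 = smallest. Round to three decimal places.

0.321

Ranks of variable 1: 6, 1, 5, 7, 4, 2, 3
Ranks of variable 2: 1, 2, 4, 7, 5, 3, 6
d = r₁ − r₂: 5, -1, 1, 0, -1, -1, -3
d²: 25, 1, 1, 0, 1, 1, 9; Σd² = 38
ρ = 1 − 6·38/(7·48) = 1 − 228/336 = 0.321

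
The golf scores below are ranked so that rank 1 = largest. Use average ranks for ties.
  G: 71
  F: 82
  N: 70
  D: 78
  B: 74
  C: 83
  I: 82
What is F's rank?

2.5

Sorted (descending): 83, 82, 82, 78, 74, 71, 70
The 2 values of 82 occupy positions 2–3 → average rank (2+3)/2 = 2.5.
F has value 82 → rank 2.5.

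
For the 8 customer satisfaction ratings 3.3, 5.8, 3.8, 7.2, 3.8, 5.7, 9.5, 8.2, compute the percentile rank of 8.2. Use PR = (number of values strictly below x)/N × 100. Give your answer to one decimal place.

N = 8.
Strictly below 8.2: 6. Equal to 8.2: 1.
PR = 6/8 × 100 = 75.0

75.0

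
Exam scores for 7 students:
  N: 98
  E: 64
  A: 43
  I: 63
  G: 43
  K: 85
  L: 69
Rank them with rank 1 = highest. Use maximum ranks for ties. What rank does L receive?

Sorted (descending): 98, 85, 69, 64, 63, 43, 43
The 2 values of 43 occupy positions 6–7 → each gets rank 7.
L has value 69 → rank 3.

3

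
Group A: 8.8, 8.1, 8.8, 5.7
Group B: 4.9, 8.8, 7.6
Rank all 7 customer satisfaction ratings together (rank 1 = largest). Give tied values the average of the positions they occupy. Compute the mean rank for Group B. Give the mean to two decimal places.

Sorted (descending): 8.8, 8.8, 8.8, 8.1, 7.6, 5.7, 4.9
The 3 values of 8.8 occupy positions 1–3 → average rank 2.
Group B values → pooled ranks: 4.9→7, 8.8→2, 7.6→5
Mean rank = (7 + 2 + 5) / 3 = 4.67

4.67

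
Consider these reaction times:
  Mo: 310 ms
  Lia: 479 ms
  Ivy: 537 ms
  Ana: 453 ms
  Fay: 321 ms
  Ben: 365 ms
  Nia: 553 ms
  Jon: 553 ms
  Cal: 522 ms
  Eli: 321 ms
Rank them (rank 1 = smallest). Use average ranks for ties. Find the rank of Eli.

2.5

Sorted (ascending): 310, 321, 321, 365, 453, 479, 522, 537, 553, 553
The 2 values of 321 occupy positions 2–3 → average rank (2+3)/2 = 2.5.
The 2 values of 553 occupy positions 9–10 → average rank (9+10)/2 = 9.5.
Eli has value 321 ms → rank 2.5.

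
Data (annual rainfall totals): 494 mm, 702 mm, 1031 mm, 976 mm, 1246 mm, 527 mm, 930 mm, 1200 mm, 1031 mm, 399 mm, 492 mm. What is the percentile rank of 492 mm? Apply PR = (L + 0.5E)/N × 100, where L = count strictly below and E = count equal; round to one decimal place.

13.6

N = 11.
Strictly below 492: 1. Equal to 492: 1.
PR = (1 + 0.5·1)/11 × 100 = 13.6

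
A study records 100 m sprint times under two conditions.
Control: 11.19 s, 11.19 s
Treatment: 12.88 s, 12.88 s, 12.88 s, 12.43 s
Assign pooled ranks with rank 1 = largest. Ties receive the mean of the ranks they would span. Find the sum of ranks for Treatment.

10

Sorted (descending): 12.88, 12.88, 12.88, 12.43, 11.19, 11.19
The 3 values of 12.88 occupy positions 1–3 → average rank 2.
The 2 values of 11.19 occupy positions 5–6 → average rank (5+6)/2 = 5.5.
Treatment values → pooled ranks: 12.88→2, 12.88→2, 12.88→2, 12.43→4
Rank sum = 2 + 2 + 2 + 4 = 10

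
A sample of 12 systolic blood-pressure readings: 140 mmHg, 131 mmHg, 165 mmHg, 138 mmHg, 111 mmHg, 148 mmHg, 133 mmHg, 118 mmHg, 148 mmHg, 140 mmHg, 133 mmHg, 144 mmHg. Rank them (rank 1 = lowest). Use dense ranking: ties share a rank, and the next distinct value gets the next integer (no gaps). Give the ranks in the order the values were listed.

6, 3, 9, 5, 1, 8, 4, 2, 8, 6, 4, 7

Sorted (ascending): 111, 118, 131, 133, 133, 138, 140, 140, 144, 148, 148, 165
The 2 values of 133 share dense rank 4.
The 2 values of 140 share dense rank 6.
The 2 values of 148 share dense rank 8.
Remaining distinct values take the next consecutive integers.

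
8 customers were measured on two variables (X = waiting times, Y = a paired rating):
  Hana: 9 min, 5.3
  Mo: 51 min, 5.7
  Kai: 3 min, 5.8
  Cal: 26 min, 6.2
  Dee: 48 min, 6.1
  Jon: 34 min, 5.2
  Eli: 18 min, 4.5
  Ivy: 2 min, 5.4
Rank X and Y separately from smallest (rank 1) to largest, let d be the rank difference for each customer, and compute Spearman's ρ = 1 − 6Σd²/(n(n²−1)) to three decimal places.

Ranks of variable 1: 3, 8, 2, 5, 7, 6, 4, 1
Ranks of variable 2: 3, 5, 6, 8, 7, 2, 1, 4
d = r₁ − r₂: 0, 3, -4, -3, 0, 4, 3, -3
d²: 0, 9, 16, 9, 0, 16, 9, 9; Σd² = 68
ρ = 1 − 6·68/(8·63) = 1 − 408/504 = 0.190

0.190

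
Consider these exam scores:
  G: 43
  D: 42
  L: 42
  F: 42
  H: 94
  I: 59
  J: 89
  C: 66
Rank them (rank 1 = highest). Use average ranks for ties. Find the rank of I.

Sorted (descending): 94, 89, 66, 59, 43, 42, 42, 42
The 3 values of 42 occupy positions 6–8 → average rank 7.
I has value 59 → rank 4.

4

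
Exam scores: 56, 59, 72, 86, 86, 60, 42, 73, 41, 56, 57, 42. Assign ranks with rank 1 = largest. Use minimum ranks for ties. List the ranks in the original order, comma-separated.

Sorted (descending): 86, 86, 73, 72, 60, 59, 57, 56, 56, 42, 42, 41
The 2 values of 86 occupy positions 1–2 → each gets rank 1.
The 2 values of 56 occupy positions 8–9 → each gets rank 8.
The 2 values of 42 occupy positions 10–11 → each gets rank 10.

8, 6, 4, 1, 1, 5, 10, 3, 12, 8, 7, 10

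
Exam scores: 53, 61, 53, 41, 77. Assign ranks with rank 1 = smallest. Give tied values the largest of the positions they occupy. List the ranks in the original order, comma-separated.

Sorted (ascending): 41, 53, 53, 61, 77
The 2 values of 53 occupy positions 2–3 → each gets rank 3.

3, 4, 3, 1, 5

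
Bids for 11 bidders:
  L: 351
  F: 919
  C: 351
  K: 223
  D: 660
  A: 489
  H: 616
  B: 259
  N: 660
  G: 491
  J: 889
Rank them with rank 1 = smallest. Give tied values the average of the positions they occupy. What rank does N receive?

Sorted (ascending): 223, 259, 351, 351, 489, 491, 616, 660, 660, 889, 919
The 2 values of 351 occupy positions 3–4 → average rank (3+4)/2 = 3.5.
The 2 values of 660 occupy positions 8–9 → average rank (8+9)/2 = 8.5.
N has value 660 → rank 8.5.

8.5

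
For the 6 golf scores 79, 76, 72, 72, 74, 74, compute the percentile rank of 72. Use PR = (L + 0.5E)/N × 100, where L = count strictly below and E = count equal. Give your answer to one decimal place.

N = 6.
Strictly below 72: 0. Equal to 72: 2.
PR = (0 + 0.5·2)/6 × 100 = 16.7

16.7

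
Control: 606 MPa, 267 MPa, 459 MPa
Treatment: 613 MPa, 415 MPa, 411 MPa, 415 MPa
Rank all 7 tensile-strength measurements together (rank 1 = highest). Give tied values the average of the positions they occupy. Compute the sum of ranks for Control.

12

Sorted (descending): 613, 606, 459, 415, 415, 411, 267
The 2 values of 415 occupy positions 4–5 → average rank (4+5)/2 = 4.5.
Control values → pooled ranks: 606→2, 267→7, 459→3
Rank sum = 2 + 7 + 3 = 12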